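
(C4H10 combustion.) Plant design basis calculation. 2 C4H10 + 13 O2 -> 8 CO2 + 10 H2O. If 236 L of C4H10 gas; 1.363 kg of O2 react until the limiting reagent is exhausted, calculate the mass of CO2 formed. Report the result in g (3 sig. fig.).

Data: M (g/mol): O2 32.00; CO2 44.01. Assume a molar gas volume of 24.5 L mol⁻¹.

1150 g

n(C4H10) = 236.0 / 24.5 = 9.633 mol
n(O2) = 1.363×1000 / 32.00 = 42.59 mol
n/ν for C4H10 = 9.633/2 = 4.817
n/ν for O2 = 42.59/13 = 3.276
Smallest n/ν is O2 → limiting reagent.
n(CO2) = (8/13) × 42.59 = 26.21 mol
mass = 26.21 × 44.01 = 1154 g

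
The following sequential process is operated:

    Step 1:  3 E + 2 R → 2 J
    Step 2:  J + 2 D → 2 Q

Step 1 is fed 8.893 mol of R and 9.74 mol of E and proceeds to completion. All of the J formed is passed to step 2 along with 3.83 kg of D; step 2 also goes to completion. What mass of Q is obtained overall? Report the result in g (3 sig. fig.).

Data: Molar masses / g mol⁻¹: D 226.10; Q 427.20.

5550 g

Step 1:
n(R) = 8.893 mol
n(E) = 9.740 mol
n/ν → R: 4.447, E: 3.247; E is limiting.
n(J) produced = (2/3) × 9.740 = 6.493 mol
Step 2:
n(J) available = 6.493 mol
n(D) = 3.830×1000 / 226.10 = 16.94 mol
n/ν → J: 6.493, D: 8.470; J is limiting.
n(Q) = (2/1) × 6.493 = 12.99 mol
mass = 12.99 × 427.20 = 5549 g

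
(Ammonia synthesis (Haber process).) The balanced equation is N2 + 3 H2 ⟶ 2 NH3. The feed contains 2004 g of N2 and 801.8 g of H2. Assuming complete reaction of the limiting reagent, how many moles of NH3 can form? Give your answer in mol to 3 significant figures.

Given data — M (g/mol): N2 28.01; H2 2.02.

n(N2) = 2004 / 28.01 = 71.55 mol
n(H2) = 801.8 / 2.02 = 396.9 mol
n/ν → N2: 71.55, H2: 132.3; N2 is limiting.
n(NH3) = (2/1) × 71.55 = 143.1 mol

143 mol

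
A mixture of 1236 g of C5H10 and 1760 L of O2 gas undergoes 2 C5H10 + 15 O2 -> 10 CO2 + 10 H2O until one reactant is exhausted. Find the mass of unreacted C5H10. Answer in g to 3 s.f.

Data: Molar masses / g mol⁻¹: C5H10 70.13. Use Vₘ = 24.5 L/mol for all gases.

n(C5H10) = 1236 / 70.13 = 17.62 mol
n(O2) = 1760 / 24.5 = 71.84 mol
n/ν for C5H10 = 17.62/2 = 8.810
n/ν for O2 = 71.84/15 = 4.789
Smallest n/ν is O2 → limiting reagent.
C5H10 consumed = (2/15) × 71.84 = 9.579 mol
C5H10 remaining = 17.62 − 9.579 = 8.041 mol
mass = 8.041 × 70.13 = 563.9 g

564 g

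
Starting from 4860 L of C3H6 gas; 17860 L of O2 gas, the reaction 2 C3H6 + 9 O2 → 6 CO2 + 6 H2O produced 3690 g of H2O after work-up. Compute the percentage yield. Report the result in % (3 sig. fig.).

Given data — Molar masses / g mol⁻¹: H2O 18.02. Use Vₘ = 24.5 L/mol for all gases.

42.1 %

n(C3H6) = 4860 / 24.5 = 198.4 mol
n(O2) = 17860 / 24.5 = 729.0 mol
n/ν for C3H6 = 198.4/2 = 99.20
n/ν for O2 = 729.0/9 = 81.00
Smallest n/ν is O2 → limiting reagent.
theoretical n(H2O) = (6/9) × 729.0 = 486.0 mol → 8758 g
% yield = 3690 / 8758 × 100 = 42.13 %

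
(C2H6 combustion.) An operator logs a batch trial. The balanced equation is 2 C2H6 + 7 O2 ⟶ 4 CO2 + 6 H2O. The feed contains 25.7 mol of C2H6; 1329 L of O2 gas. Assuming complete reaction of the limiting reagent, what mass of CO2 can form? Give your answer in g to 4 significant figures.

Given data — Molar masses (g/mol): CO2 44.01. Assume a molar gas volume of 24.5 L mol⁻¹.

n(C2H6) = 25.70 mol
n(O2) = 1329 / 24.5 = 54.24 mol
n/ν for C2H6 = 25.70/2 = 12.85
n/ν for O2 = 54.24/7 = 7.749
Smallest n/ν is O2 → limiting reagent.
n(CO2) = (4/7) × 54.24 = 30.99 mol
mass = 30.99 × 44.01 = 1364 g

1364 g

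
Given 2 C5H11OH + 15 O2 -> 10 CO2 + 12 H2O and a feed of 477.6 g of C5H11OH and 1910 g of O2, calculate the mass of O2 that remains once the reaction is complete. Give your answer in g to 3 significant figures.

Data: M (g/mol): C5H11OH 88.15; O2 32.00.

610 g

n(C5H11OH) = 477.6 / 88.15 = 5.418 mol
n(O2) = 1910 / 32.00 = 59.69 mol
n/ν for C5H11OH = 5.418/2 = 2.709
n/ν for O2 = 59.69/15 = 3.979
Smallest n/ν is C5H11OH → limiting reagent.
O2 consumed = (15/2) × 5.418 = 40.64 mol
O2 remaining = 59.69 − 40.64 = 19.05 mol
mass = 19.05 × 32.00 = 609.6 g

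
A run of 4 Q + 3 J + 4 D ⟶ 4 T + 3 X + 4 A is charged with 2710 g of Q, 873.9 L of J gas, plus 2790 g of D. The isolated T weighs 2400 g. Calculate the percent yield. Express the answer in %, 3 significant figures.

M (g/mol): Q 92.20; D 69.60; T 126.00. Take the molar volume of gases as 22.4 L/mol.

64.8 %

n(Q) = 2710 / 92.20 = 29.39 mol
n(J) = 873.9 / 22.4 = 39.01 mol
n(D) = 2790 / 69.60 = 40.09 mol
n/ν for Q = 29.39/4 = 7.348
n/ν for J = 39.01/3 = 13.00
n/ν for D = 40.09/4 = 10.02
Smallest n/ν is Q → limiting reagent.
theoretical n(T) = (4/4) × 29.39 = 29.39 mol → 3703 g
% yield = 2400 / 3703 × 100 = 64.81 %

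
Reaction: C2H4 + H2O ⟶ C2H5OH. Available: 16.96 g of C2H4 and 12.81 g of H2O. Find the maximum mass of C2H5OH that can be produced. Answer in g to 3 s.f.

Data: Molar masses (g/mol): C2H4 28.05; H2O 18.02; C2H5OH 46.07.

n(C2H4) = 16.96 / 28.05 = 0.6046 mol
n(H2O) = 12.81 / 18.02 = 0.7109 mol
n/ν for C2H4 = 0.6046/1 = 0.6046
n/ν for H2O = 0.7109/1 = 0.7109
Smallest n/ν is C2H4 → limiting reagent.
n(C2H5OH) = (1/1) × 0.6046 = 0.6046 mol
mass = 0.6046 × 46.07 = 27.85 g

27.9 g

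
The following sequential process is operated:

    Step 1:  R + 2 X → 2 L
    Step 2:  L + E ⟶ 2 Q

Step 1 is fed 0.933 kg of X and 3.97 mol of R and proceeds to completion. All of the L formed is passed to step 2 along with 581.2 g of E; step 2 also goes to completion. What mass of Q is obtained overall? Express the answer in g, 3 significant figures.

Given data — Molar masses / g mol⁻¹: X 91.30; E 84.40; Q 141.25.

Step 1:
n(X) = 0.9330×1000 / 91.30 = 10.22 mol
n(R) = 3.970 mol
n/ν → X: 5.110, R: 3.970; R is limiting.
n(L) produced = (2/1) × 3.970 = 7.940 mol
Step 2:
n(L) available = 7.940 mol
n(E) = 581.2 / 84.40 = 6.886 mol
n/ν → L: 7.940, E: 6.886; E is limiting.
n(Q) = (2/1) × 6.886 = 13.77 mol
mass = 13.77 × 141.25 = 1945 g

1950 g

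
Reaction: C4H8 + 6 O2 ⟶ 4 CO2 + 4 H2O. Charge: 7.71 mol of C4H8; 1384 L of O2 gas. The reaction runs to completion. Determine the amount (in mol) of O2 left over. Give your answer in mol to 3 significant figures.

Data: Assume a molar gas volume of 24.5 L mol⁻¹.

n(C4H8) = 7.710 mol
n(O2) = 1384 / 24.5 = 56.49 mol
n/ν → C4H8: 7.710, O2: 9.415; C4H8 is limiting.
O2 consumed = (6/1) × 7.710 = 46.26 mol
O2 remaining = 56.49 − 46.26 = 10.23 mol

10.2 mol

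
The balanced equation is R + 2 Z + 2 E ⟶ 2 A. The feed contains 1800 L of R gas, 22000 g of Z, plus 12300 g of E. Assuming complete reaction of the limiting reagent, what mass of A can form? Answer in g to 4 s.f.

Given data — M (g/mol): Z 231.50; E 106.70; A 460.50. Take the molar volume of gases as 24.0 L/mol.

43760 g

n(R) = 1800 / 24.0 = 75.00 mol
n(Z) = 22000 / 231.50 = 95.03 mol
n(E) = 12300 / 106.70 = 115.3 mol
n/ν for R = 75.00/1 = 75.00
n/ν for Z = 95.03/2 = 47.52
n/ν for E = 115.3/2 = 57.65
Smallest n/ν is Z → limiting reagent.
n(A) = (2/2) × 95.03 = 95.03 mol
mass = 95.03 × 460.50 = 43760 g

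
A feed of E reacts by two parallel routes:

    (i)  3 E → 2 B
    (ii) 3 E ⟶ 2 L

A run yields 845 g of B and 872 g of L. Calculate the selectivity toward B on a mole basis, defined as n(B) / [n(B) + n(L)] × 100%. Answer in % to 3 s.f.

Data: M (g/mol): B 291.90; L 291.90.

49.2 %

n(B) = 845 / 291.90 = 2.895 mol
n(L) = 872 / 291.90 = 2.987 mol
selectivity = 2.895/(2.895+2.987) × 100 = 49.22 %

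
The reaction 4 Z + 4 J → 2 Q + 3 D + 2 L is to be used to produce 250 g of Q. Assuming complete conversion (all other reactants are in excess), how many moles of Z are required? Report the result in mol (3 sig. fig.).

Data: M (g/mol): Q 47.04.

n(Q) = 250 / 47.04 = 5.315 mol
n(Z) = (4/2) × 5.315 = 10.63 mol

10.6 mol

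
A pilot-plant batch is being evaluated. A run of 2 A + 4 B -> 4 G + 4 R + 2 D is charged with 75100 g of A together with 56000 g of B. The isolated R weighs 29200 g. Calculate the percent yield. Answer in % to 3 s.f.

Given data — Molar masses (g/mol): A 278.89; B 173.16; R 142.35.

63.4 %

n(A) = 75100 / 278.89 = 269.3 mol
n(B) = 56000 / 173.16 = 323.4 mol
n/ν for A = 269.3/2 = 134.7
n/ν for B = 323.4/4 = 80.85
Smallest n/ν is B → limiting reagent.
theoretical n(R) = (4/4) × 323.4 = 323.4 mol → 46040 g
% yield = 29200 / 46040 × 100 = 63.42 %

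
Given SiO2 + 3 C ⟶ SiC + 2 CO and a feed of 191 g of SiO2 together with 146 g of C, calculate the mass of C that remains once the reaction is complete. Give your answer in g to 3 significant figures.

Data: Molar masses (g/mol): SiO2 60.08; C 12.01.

n(SiO2) = 191.0 / 60.08 = 3.179 mol
n(C) = 146.0 / 12.01 = 12.16 mol
n/ν → SiO2: 3.179, C: 4.053; SiO2 is limiting.
C consumed = (3/1) × 3.179 = 9.537 mol
C remaining = 12.16 − 9.537 = 2.623 mol
mass = 2.623 × 12.01 = 31.50 g

31.5 g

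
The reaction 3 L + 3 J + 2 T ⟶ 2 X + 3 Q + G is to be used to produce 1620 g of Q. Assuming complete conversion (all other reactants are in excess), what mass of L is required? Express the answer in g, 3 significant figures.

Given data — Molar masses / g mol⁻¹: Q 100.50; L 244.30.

n(Q) = 1620 / 100.50 = 16.12 mol
n(L) = (3/3) × 16.12 = 16.12 mol
mass = 16.12 × 244.30 = 3938 g

3940 g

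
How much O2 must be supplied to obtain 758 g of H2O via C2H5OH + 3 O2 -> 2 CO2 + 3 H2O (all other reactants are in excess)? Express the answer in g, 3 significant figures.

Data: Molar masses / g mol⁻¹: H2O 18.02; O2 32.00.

1350 g

n(H2O) = 758 / 18.02 = 42.06 mol
n(O2) = (3/3) × 42.06 = 42.06 mol
mass = 42.06 × 32.00 = 1346 g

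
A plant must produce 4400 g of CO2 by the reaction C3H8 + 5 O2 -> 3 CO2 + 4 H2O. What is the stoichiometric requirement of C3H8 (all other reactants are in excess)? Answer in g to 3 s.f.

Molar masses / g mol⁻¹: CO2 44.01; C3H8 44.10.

1470 g

n(CO2) = 4400 / 44.01 = 99.98 mol
n(C3H8) = (1/3) × 99.98 = 33.33 mol
mass = 33.33 × 44.10 = 1470 g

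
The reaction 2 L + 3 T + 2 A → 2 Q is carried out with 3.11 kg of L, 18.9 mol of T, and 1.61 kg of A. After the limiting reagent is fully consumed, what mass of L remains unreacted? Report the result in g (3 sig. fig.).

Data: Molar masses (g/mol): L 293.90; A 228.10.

1040 g

n(L) = 3.110×1000 / 293.90 = 10.58 mol
n(T) = 18.90 mol
n(A) = 1.610×1000 / 228.10 = 7.058 mol
n/ν → L: 5.290, T: 6.300, A: 3.529; A is limiting.
L consumed = (2/2) × 7.058 = 7.058 mol
L remaining = 10.58 − 7.058 = 3.522 mol
mass = 3.522 × 293.90 = 1035 g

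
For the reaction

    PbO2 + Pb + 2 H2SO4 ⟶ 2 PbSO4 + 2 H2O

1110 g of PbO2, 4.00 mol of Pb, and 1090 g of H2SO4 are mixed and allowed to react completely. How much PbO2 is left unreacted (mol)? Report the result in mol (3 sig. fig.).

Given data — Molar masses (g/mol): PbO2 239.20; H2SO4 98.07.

0.640 mol

n(PbO2) = 1110 / 239.20 = 4.640 mol
n(Pb) = 4.000 mol
n(H2SO4) = 1090 / 98.07 = 11.11 mol
n/ν for PbO2 = 4.640/1 = 4.640
n/ν for Pb = 4.000/1 = 4.000
n/ν for H2SO4 = 11.11/2 = 5.555
Smallest n/ν is Pb → limiting reagent.
PbO2 consumed = (1/1) × 4.000 = 4.000 mol
PbO2 remaining = 4.640 − 4.000 = 0.6400 mol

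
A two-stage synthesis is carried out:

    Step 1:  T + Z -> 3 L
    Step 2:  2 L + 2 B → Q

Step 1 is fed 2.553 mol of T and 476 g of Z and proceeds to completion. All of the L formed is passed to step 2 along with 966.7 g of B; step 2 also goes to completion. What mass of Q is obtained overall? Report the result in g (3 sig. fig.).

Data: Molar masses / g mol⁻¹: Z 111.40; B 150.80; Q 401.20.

1290 g

Step 1:
n(T) = 2.553 mol
n(Z) = 476.0 / 111.40 = 4.273 mol
n/ν for T = 2.553/1 = 2.553
n/ν for Z = 4.273/1 = 4.273
Smallest n/ν is T → limiting reagent.
n(L) produced = (3/1) × 2.553 = 7.659 mol
Step 2:
n(L) available = 7.659 mol
n(B) = 966.7 / 150.80 = 6.410 mol
n/ν for L = 7.659/2 = 3.830
n/ν for B = 6.410/2 = 3.205
Smallest n/ν is B → limiting reagent.
n(Q) = (1/2) × 6.410 = 3.205 mol
mass = 3.205 × 401.20 = 1286 g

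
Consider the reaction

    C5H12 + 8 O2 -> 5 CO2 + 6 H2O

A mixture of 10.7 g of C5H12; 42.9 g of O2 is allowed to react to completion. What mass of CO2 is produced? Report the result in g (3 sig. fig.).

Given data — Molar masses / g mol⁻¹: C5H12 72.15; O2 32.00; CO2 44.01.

n(C5H12) = 10.70 / 72.15 = 0.1483 mol
n(O2) = 42.90 / 32.00 = 1.341 mol
n/ν for C5H12 = 0.1483/1 = 0.1483
n/ν for O2 = 1.341/8 = 0.1676
Smallest n/ν is C5H12 → limiting reagent.
n(CO2) = (5/1) × 0.1483 = 0.7415 mol
mass = 0.7415 × 44.01 = 32.63 g

32.6 g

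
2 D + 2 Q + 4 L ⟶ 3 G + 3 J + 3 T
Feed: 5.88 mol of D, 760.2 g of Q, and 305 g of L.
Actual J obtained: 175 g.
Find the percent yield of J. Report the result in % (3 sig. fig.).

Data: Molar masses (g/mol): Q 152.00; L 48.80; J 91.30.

n(D) = 5.880 mol
n(Q) = 760.2 / 152.00 = 5.001 mol
n(L) = 305.0 / 48.80 = 6.250 mol
n/ν → D: 2.940, Q: 2.501, L: 1.563; L is limiting.
theoretical n(J) = (3/4) × 6.250 = 4.688 mol → 428.0 g
% yield = 175 / 428.0 × 100 = 40.89 %

40.9 %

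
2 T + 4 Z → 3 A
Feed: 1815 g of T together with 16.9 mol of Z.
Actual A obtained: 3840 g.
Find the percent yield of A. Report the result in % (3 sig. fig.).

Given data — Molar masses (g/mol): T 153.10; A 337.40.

89.8 %

n(T) = 1815 / 153.10 = 11.85 mol
n(Z) = 16.90 mol
n/ν for T = 11.85/2 = 5.925
n/ν for Z = 16.90/4 = 4.225
Smallest n/ν is Z → limiting reagent.
theoretical n(A) = (3/4) × 16.90 = 12.68 mol → 4278 g
% yield = 3840 / 4278 × 100 = 89.76 %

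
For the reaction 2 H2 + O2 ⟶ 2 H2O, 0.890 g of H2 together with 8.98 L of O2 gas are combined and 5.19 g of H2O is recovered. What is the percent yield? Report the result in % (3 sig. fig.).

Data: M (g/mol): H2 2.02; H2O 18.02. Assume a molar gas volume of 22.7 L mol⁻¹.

n(H2) = 0.8900 / 2.02 = 0.4406 mol
n(O2) = 8.980 / 22.7 = 0.3956 mol
n/ν for H2 = 0.4406/2 = 0.2203
n/ν for O2 = 0.3956/1 = 0.3956
Smallest n/ν is H2 → limiting reagent.
theoretical n(H2O) = (2/2) × 0.4406 = 0.4406 mol → 7.940 g
% yield = 5.19 / 7.940 × 100 = 65.37 %

65.4 %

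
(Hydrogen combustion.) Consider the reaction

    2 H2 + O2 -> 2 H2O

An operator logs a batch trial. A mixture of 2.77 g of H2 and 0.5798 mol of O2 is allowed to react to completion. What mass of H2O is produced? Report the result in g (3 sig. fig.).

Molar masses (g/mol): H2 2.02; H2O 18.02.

20.9 g

n(H2) = 2.770 / 2.02 = 1.371 mol
n(O2) = 0.5798 mol
n/ν for H2 = 1.371/2 = 0.6855
n/ν for O2 = 0.5798/1 = 0.5798
Smallest n/ν is O2 → limiting reagent.
n(H2O) = (2/1) × 0.5798 = 1.160 mol
mass = 1.160 × 18.02 = 20.90 g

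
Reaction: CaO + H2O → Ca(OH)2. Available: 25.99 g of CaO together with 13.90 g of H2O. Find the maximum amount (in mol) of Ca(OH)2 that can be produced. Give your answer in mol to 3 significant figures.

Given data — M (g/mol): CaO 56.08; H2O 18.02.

n(CaO) = 25.99 / 56.08 = 0.4634 mol
n(H2O) = 13.90 / 18.02 = 0.7714 mol
n/ν → CaO: 0.4634, H2O: 0.7714; CaO is limiting.
n(Ca(OH)2) = (1/1) × 0.4634 = 0.4634 mol

0.463 mol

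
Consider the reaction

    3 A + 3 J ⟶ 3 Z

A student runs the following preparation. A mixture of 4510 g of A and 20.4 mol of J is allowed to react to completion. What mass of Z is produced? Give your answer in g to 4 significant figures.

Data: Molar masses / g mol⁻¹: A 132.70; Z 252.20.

5145 g

n(A) = 4510 / 132.70 = 33.99 mol
n(J) = 20.40 mol
n/ν for A = 33.99/3 = 11.33
n/ν for J = 20.40/3 = 6.800
Smallest n/ν is J → limiting reagent.
n(Z) = (3/3) × 20.40 = 20.40 mol
mass = 20.40 × 252.20 = 5145 g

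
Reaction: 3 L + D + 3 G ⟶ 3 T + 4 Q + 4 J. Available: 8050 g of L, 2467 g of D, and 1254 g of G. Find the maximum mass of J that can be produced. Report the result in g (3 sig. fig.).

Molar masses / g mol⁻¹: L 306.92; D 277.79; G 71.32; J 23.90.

n(L) = 8050 / 306.92 = 26.23 mol
n(D) = 2467 / 277.79 = 8.881 mol
n(G) = 1254 / 71.32 = 17.58 mol
n/ν for L = 26.23/3 = 8.743
n/ν for D = 8.881/1 = 8.881
n/ν for G = 17.58/3 = 5.860
Smallest n/ν is G → limiting reagent.
n(J) = (4/3) × 17.58 = 23.44 mol
mass = 23.44 × 23.90 = 560.2 g

560 g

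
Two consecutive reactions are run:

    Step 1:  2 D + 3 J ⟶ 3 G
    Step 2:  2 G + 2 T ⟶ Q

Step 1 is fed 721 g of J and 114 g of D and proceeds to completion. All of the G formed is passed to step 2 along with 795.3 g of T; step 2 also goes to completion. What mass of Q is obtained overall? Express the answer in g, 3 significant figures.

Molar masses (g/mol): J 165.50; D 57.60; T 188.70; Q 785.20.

1170 g

Step 1:
n(J) = 721.0 / 165.50 = 4.356 mol
n(D) = 114.0 / 57.60 = 1.979 mol
n/ν for J = 4.356/3 = 1.452
n/ν for D = 1.979/2 = 0.9895
Smallest n/ν is D → limiting reagent.
n(G) produced = (3/2) × 1.979 = 2.969 mol
Step 2:
n(G) available = 2.969 mol
n(T) = 795.3 / 188.70 = 4.215 mol
n/ν for G = 2.969/2 = 1.485
n/ν for T = 4.215/2 = 2.108
Smallest n/ν is G → limiting reagent.
n(Q) = (1/2) × 2.969 = 1.485 mol
mass = 1.485 × 785.20 = 1166 g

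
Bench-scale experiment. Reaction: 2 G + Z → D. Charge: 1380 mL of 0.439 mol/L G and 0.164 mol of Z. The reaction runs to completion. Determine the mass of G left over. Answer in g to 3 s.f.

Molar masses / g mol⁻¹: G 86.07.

n(G) = 0.439 × 1380/1000 = 0.6058 mol
n(Z) = 0.1640 mol
n/ν for G = 0.6058/2 = 0.3029
n/ν for Z = 0.1640/1 = 0.1640
Smallest n/ν is Z → limiting reagent.
G consumed = (2/1) × 0.1640 = 0.3280 mol
G remaining = 0.6058 − 0.3280 = 0.2778 mol
mass = 0.2778 × 86.07 = 23.91 g

23.9 g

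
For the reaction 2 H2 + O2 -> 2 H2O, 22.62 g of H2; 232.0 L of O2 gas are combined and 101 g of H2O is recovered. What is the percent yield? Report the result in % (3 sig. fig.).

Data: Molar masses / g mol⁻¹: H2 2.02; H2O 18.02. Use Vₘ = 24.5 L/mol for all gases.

n(H2) = 22.62 / 2.02 = 11.20 mol
n(O2) = 232.0 / 24.5 = 9.469 mol
n/ν for H2 = 11.20/2 = 5.600
n/ν for O2 = 9.469/1 = 9.469
Smallest n/ν is H2 → limiting reagent.
theoretical n(H2O) = (2/2) × 11.20 = 11.20 mol → 201.8 g
% yield = 101 / 201.8 × 100 = 50.05 %

50.1 %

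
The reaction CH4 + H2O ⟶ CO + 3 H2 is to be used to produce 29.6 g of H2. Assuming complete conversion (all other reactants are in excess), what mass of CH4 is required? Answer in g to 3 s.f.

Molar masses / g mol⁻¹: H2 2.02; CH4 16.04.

n(H2) = 29.6 / 2.02 = 14.65 mol
n(CH4) = (1/3) × 14.65 = 4.883 mol
mass = 4.883 × 16.04 = 78.32 g

78.3 g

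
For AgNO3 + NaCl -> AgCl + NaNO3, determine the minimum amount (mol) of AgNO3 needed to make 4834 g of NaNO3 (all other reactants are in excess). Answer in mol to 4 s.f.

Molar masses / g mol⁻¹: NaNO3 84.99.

n(NaNO3) = 4834 / 84.99 = 56.88 mol
n(AgNO3) = (1/1) × 56.88 = 56.88 mol

56.88 mol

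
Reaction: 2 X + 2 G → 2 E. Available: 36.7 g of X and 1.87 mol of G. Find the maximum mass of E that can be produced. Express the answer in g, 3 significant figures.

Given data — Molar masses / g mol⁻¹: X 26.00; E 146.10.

206 g

n(X) = 36.70 / 26.00 = 1.412 mol
n(G) = 1.870 mol
n/ν for X = 1.412/2 = 0.7060
n/ν for G = 1.870/2 = 0.9350
Smallest n/ν is X → limiting reagent.
n(E) = (2/2) × 1.412 = 1.412 mol
mass = 1.412 × 146.10 = 206.3 g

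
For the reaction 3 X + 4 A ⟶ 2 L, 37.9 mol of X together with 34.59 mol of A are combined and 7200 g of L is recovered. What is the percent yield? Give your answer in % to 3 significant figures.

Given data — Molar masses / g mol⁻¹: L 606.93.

n(X) = 37.90 mol
n(A) = 34.59 mol
n/ν → X: 12.63, A: 8.648; A is limiting.
theoretical n(L) = (2/4) × 34.59 = 17.30 mol → 10500 g
% yield = 7200 / 10500 × 100 = 68.57 %

68.6 %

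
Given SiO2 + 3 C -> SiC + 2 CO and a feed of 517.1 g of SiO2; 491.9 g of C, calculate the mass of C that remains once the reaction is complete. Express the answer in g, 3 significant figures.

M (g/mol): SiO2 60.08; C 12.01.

182 g

n(SiO2) = 517.1 / 60.08 = 8.607 mol
n(C) = 491.9 / 12.01 = 40.96 mol
n/ν for SiO2 = 8.607/1 = 8.607
n/ν for C = 40.96/3 = 13.65
Smallest n/ν is SiO2 → limiting reagent.
C consumed = (3/1) × 8.607 = 25.82 mol
C remaining = 40.96 − 25.82 = 15.14 mol
mass = 15.14 × 12.01 = 181.8 g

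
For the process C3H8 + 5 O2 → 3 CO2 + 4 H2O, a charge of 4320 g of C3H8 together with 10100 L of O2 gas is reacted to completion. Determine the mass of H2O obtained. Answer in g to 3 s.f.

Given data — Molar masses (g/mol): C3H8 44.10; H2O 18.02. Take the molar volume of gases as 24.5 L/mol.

n(C3H8) = 4320 / 44.10 = 97.96 mol
n(O2) = 10100 / 24.5 = 412.2 mol
n/ν → C3H8: 97.96, O2: 82.44; O2 is limiting.
n(H2O) = (4/5) × 412.2 = 329.8 mol
mass = 329.8 × 18.02 = 5943 g

5940 g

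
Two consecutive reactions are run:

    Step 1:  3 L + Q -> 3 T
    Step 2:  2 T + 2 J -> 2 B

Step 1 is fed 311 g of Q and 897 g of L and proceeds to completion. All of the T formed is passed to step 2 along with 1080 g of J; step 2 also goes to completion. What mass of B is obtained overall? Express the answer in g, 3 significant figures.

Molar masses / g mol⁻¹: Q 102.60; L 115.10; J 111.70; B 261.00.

Step 1:
n(Q) = 311.0 / 102.60 = 3.031 mol
n(L) = 897.0 / 115.10 = 7.793 mol
n/ν for Q = 3.031/1 = 3.031
n/ν for L = 7.793/3 = 2.598
Smallest n/ν is L → limiting reagent.
n(T) produced = (3/3) × 7.793 = 7.793 mol
Step 2:
n(T) available = 7.793 mol
n(J) = 1080 / 111.70 = 9.669 mol
n/ν for T = 7.793/2 = 3.897
n/ν for J = 9.669/2 = 4.835
Smallest n/ν is T → limiting reagent.
n(B) = (2/2) × 7.793 = 7.793 mol
mass = 7.793 × 261.00 = 2034 g

2030 g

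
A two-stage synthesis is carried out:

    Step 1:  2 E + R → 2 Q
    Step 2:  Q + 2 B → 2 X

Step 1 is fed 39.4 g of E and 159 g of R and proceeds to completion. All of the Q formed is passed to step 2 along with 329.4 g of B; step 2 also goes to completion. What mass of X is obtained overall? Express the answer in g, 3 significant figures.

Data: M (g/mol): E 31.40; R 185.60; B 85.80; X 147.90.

371 g

Step 1:
n(E) = 39.40 / 31.40 = 1.255 mol
n(R) = 159.0 / 185.60 = 0.8567 mol
n/ν → E: 0.6275, R: 0.8567; E is limiting.
n(Q) produced = (2/2) × 1.255 = 1.255 mol
Step 2:
n(Q) available = 1.255 mol
n(B) = 329.4 / 85.80 = 3.839 mol
n/ν → Q: 1.255, B: 1.920; Q is limiting.
n(X) = (2/1) × 1.255 = 2.510 mol
mass = 2.510 × 147.90 = 371.2 g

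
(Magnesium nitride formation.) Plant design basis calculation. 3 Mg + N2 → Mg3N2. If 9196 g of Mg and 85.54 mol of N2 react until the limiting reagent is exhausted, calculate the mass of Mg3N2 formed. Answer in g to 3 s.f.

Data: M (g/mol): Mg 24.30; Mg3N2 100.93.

n(Mg) = 9196 / 24.30 = 378.4 mol
n(N2) = 85.54 mol
n/ν for Mg = 378.4/3 = 126.1
n/ν for N2 = 85.54/1 = 85.54
Smallest n/ν is N2 → limiting reagent.
n(Mg3N2) = (1/1) × 85.54 = 85.54 mol
mass = 85.54 × 100.93 = 8634 g

8630 g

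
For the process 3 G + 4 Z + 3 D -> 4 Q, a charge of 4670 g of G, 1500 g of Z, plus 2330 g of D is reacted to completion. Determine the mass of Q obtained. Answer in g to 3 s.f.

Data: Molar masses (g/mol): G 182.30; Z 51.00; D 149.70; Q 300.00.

6230 g

n(G) = 4670 / 182.30 = 25.62 mol
n(Z) = 1500 / 51.00 = 29.41 mol
n(D) = 2330 / 149.70 = 15.56 mol
n/ν for G = 25.62/3 = 8.540
n/ν for Z = 29.41/4 = 7.353
n/ν for D = 15.56/3 = 5.187
Smallest n/ν is D → limiting reagent.
n(Q) = (4/3) × 15.56 = 20.75 mol
mass = 20.75 × 300.00 = 6225 g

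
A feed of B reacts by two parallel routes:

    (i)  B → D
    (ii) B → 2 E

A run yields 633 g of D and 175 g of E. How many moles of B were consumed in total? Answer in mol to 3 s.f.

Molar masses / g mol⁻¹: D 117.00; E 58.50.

n(D) = 633 / 117.00 = 5.410 mol
n(E) = 175 / 58.50 = 2.991 mol
n(B) via (i) = (1/1)×5.410 = 5.410 mol
n(B) via (ii) = (1/2)×2.991 = 1.496 mol
total n(B) = 5.410 + 1.496 = 6.906 mol

6.91 mol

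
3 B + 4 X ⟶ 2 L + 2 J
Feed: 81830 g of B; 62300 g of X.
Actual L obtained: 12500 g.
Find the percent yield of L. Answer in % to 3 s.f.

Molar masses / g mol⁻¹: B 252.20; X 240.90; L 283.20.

34.1 %

n(B) = 81830 / 252.20 = 324.5 mol
n(X) = 62300 / 240.90 = 258.6 mol
n/ν → B: 108.2, X: 64.65; X is limiting.
theoretical n(L) = (2/4) × 258.6 = 129.3 mol → 36620 g
% yield = 12500 / 36620 × 100 = 34.13 %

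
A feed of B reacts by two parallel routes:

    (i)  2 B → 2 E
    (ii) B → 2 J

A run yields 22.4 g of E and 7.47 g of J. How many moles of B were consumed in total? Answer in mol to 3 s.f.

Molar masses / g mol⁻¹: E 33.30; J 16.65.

n(E) = 22.4 / 33.30 = 0.6727 mol
n(J) = 7.47 / 16.65 = 0.4486 mol
n(B) via (i) = (2/2)×0.6727 = 0.6727 mol
n(B) via (ii) = (1/2)×0.4486 = 0.2243 mol
total n(B) = 0.6727 + 0.2243 = 0.8970 mol

0.897 mol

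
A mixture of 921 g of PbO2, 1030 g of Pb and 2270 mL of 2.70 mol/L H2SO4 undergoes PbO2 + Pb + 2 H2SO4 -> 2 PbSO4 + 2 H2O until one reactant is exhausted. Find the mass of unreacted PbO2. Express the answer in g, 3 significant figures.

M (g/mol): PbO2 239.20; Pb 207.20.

188 g

n(PbO2) = 921.0 / 239.20 = 3.850 mol
n(Pb) = 1030 / 207.20 = 4.971 mol
n(H2SO4) = 2.70 × 2270/1000 = 6.129 mol
n/ν → PbO2: 3.850, Pb: 4.971, H2SO4: 3.065; H2SO4 is limiting.
PbO2 consumed = (1/2) × 6.129 = 3.065 mol
PbO2 remaining = 3.850 − 3.065 = 0.7850 mol
mass = 0.7850 × 239.20 = 187.8 g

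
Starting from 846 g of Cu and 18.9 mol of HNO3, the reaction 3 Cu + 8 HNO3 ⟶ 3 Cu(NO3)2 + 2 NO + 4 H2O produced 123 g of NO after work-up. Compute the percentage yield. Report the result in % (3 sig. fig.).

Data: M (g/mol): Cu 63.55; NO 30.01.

86.7 %

n(Cu) = 846.0 / 63.55 = 13.31 mol
n(HNO3) = 18.90 mol
n/ν → Cu: 4.437, HNO3: 2.363; HNO3 is limiting.
theoretical n(NO) = (2/8) × 18.90 = 4.725 mol → 141.8 g
% yield = 123 / 141.8 × 100 = 86.74 %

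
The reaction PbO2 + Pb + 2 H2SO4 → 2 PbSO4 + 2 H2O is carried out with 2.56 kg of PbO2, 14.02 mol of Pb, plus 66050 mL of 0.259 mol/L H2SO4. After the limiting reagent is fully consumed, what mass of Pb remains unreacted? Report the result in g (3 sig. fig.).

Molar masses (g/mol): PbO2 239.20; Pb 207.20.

n(PbO2) = 2.560×1000 / 239.20 = 10.70 mol
n(Pb) = 14.02 mol
n(H2SO4) = 0.259 × 66050/1000 = 17.11 mol
n/ν for PbO2 = 10.70/1 = 10.70
n/ν for Pb = 14.02/1 = 14.02
n/ν for H2SO4 = 17.11/2 = 8.555
Smallest n/ν is H2SO4 → limiting reagent.
Pb consumed = (1/2) × 17.11 = 8.555 mol
Pb remaining = 14.02 − 8.555 = 5.465 mol
mass = 5.465 × 207.20 = 1132 g

1130 g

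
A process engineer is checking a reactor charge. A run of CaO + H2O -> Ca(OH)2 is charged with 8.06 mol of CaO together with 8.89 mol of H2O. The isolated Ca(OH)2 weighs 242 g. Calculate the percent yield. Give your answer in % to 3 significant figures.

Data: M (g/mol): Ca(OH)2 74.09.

n(CaO) = 8.060 mol
n(H2O) = 8.890 mol
n/ν for CaO = 8.060/1 = 8.060
n/ν for H2O = 8.890/1 = 8.890
Smallest n/ν is CaO → limiting reagent.
theoretical n(Ca(OH)2) = (1/1) × 8.060 = 8.060 mol → 597.2 g
% yield = 242 / 597.2 × 100 = 40.52 %

40.5 %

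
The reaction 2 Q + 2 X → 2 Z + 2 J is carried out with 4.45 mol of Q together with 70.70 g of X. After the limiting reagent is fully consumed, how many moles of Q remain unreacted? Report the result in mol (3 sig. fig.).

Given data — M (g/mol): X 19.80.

0.879 mol

n(Q) = 4.450 mol
n(X) = 70.70 / 19.80 = 3.571 mol
n/ν for Q = 4.450/2 = 2.225
n/ν for X = 3.571/2 = 1.786
Smallest n/ν is X → limiting reagent.
Q consumed = (2/2) × 3.571 = 3.571 mol
Q remaining = 4.450 − 3.571 = 0.8790 mol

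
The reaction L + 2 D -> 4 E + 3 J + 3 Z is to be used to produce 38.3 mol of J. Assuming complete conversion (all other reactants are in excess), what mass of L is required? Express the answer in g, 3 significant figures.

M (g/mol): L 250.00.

n(J) = 38.30 mol
n(L) = (1/3) × 38.30 = 12.77 mol
mass = 12.77 × 250.00 = 3193 g

3190 g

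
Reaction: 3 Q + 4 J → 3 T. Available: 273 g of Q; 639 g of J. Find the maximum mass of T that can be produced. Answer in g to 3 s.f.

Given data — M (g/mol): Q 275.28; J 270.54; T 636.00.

631 g

n(Q) = 273.0 / 275.28 = 0.9917 mol
n(J) = 639.0 / 270.54 = 2.362 mol
n/ν → Q: 0.3306, J: 0.5905; Q is limiting.
n(T) = (3/3) × 0.9917 = 0.9917 mol
mass = 0.9917 × 636.00 = 630.7 g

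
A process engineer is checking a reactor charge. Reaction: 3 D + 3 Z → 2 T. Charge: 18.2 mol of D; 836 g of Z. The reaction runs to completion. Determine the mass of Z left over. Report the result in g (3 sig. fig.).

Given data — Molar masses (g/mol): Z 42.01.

71.4 g

n(D) = 18.20 mol
n(Z) = 836.0 / 42.01 = 19.90 mol
n/ν for D = 18.20/3 = 6.067
n/ν for Z = 19.90/3 = 6.633
Smallest n/ν is D → limiting reagent.
Z consumed = (3/3) × 18.20 = 18.20 mol
Z remaining = 19.90 − 18.20 = 1.700 mol
mass = 1.700 × 42.01 = 71.42 g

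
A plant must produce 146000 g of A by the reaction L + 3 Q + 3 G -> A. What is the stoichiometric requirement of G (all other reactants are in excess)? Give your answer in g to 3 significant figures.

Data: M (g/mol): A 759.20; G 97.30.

n(A) = 146000 / 759.20 = 192.3 mol
n(G) = (3/1) × 192.3 = 576.9 mol
mass = 576.9 × 97.30 = 56130 g

56100 g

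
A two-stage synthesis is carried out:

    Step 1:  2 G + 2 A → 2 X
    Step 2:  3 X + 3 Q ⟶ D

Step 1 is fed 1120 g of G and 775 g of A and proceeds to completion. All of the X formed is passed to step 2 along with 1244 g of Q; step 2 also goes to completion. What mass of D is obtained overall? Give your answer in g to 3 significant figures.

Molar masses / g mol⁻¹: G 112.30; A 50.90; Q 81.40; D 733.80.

2440 g

Step 1:
n(G) = 1120 / 112.30 = 9.973 mol
n(A) = 775.0 / 50.90 = 15.23 mol
n/ν for G = 9.973/2 = 4.987
n/ν for A = 15.23/2 = 7.615
Smallest n/ν is G → limiting reagent.
n(X) produced = (2/2) × 9.973 = 9.973 mol
Step 2:
n(X) available = 9.973 mol
n(Q) = 1244 / 81.40 = 15.28 mol
n/ν for X = 9.973/3 = 3.324
n/ν for Q = 15.28/3 = 5.093
Smallest n/ν is X → limiting reagent.
n(D) = (1/3) × 9.973 = 3.324 mol
mass = 3.324 × 733.80 = 2439 g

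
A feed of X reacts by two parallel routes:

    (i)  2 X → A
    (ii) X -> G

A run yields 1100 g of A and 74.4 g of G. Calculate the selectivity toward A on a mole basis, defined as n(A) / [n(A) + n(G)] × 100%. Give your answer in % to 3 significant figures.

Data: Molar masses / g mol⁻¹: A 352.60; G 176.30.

88.1 %

n(A) = 1100 / 352.60 = 3.120 mol
n(G) = 74.4 / 176.30 = 0.4220 mol
selectivity = 3.120/(3.120+0.4220) × 100 = 88.09 %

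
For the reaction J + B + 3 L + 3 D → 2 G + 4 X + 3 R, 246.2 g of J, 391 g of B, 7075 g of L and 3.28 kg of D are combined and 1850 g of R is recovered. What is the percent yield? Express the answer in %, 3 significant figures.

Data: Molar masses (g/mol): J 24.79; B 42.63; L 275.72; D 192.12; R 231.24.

46.9 %

n(J) = 246.2 / 24.79 = 9.931 mol
n(B) = 391.0 / 42.63 = 9.172 mol
n(L) = 7075 / 275.72 = 25.66 mol
n(D) = 3.280×1000 / 192.12 = 17.07 mol
n/ν for J = 9.931/1 = 9.931
n/ν for B = 9.172/1 = 9.172
n/ν for L = 25.66/3 = 8.553
n/ν for D = 17.07/3 = 5.690
Smallest n/ν is D → limiting reagent.
theoretical n(R) = (3/3) × 17.07 = 17.07 mol → 3947 g
% yield = 1850 / 3947 × 100 = 46.87 %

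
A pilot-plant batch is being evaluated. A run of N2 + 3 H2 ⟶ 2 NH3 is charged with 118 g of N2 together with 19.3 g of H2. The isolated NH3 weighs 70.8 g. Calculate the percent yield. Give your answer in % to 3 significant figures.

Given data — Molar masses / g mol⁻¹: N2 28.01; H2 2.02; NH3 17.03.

65.3 %

n(N2) = 118.0 / 28.01 = 4.213 mol
n(H2) = 19.30 / 2.02 = 9.554 mol
n/ν for N2 = 4.213/1 = 4.213
n/ν for H2 = 9.554/3 = 3.185
Smallest n/ν is H2 → limiting reagent.
theoretical n(NH3) = (2/3) × 9.554 = 6.369 mol → 108.5 g
% yield = 70.8 / 108.5 × 100 = 65.25 %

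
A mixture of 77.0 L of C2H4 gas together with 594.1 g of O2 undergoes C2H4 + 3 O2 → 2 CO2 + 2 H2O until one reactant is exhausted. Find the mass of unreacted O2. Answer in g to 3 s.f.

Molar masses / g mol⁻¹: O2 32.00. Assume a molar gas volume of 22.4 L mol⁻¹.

264 g

n(C2H4) = 77.00 / 22.4 = 3.438 mol
n(O2) = 594.1 / 32.00 = 18.57 mol
n/ν → C2H4: 3.438, O2: 6.190; C2H4 is limiting.
O2 consumed = (3/1) × 3.438 = 10.31 mol
O2 remaining = 18.57 − 10.31 = 8.260 mol
mass = 8.260 × 32.00 = 264.3 g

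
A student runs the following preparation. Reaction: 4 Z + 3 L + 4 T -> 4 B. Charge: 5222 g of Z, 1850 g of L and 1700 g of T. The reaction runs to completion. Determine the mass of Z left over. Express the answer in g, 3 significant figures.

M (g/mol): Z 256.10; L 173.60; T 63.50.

1580 g

n(Z) = 5222 / 256.10 = 20.39 mol
n(L) = 1850 / 173.60 = 10.66 mol
n(T) = 1700 / 63.50 = 26.77 mol
n/ν for Z = 20.39/4 = 5.098
n/ν for L = 10.66/3 = 3.553
n/ν for T = 26.77/4 = 6.693
Smallest n/ν is L → limiting reagent.
Z consumed = (4/3) × 10.66 = 14.21 mol
Z remaining = 20.39 − 14.21 = 6.180 mol
mass = 6.180 × 256.10 = 1583 g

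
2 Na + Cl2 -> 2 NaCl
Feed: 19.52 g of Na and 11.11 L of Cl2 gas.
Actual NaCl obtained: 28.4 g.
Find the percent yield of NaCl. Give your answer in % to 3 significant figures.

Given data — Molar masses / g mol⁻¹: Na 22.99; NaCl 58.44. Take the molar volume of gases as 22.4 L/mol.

57.2 %

n(Na) = 19.52 / 22.99 = 0.8491 mol
n(Cl2) = 11.11 / 22.4 = 0.4960 mol
n/ν → Na: 0.4246, Cl2: 0.4960; Na is limiting.
theoretical n(NaCl) = (2/2) × 0.8491 = 0.8491 mol → 49.62 g
% yield = 28.4 / 49.62 × 100 = 57.23 %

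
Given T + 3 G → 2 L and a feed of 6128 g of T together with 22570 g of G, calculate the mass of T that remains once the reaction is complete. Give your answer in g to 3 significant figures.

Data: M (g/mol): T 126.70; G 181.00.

862 g

n(T) = 6128 / 126.70 = 48.37 mol
n(G) = 22570 / 181.00 = 124.7 mol
n/ν → T: 48.37, G: 41.57; G is limiting.
T consumed = (1/3) × 124.7 = 41.57 mol
T remaining = 48.37 − 41.57 = 6.800 mol
mass = 6.800 × 126.70 = 861.6 g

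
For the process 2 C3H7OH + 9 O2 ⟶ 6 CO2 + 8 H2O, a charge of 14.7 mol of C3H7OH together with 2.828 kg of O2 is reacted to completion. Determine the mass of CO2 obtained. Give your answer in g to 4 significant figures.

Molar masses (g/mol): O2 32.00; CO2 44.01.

n(C3H7OH) = 14.70 mol
n(O2) = 2.828×1000 / 32.00 = 88.38 mol
n/ν for C3H7OH = 14.70/2 = 7.350
n/ν for O2 = 88.38/9 = 9.820
Smallest n/ν is C3H7OH → limiting reagent.
n(CO2) = (6/2) × 14.70 = 44.10 mol
mass = 44.10 × 44.01 = 1941 g

1941 g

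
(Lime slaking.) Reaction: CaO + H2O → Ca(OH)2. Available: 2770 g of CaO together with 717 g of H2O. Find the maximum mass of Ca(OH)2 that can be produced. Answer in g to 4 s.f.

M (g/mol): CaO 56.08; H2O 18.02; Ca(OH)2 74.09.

2948 g

n(CaO) = 2770 / 56.08 = 49.39 mol
n(H2O) = 717.0 / 18.02 = 39.79 mol
n/ν for CaO = 49.39/1 = 49.39
n/ν for H2O = 39.79/1 = 39.79
Smallest n/ν is H2O → limiting reagent.
n(Ca(OH)2) = (1/1) × 39.79 = 39.79 mol
mass = 39.79 × 74.09 = 2948 g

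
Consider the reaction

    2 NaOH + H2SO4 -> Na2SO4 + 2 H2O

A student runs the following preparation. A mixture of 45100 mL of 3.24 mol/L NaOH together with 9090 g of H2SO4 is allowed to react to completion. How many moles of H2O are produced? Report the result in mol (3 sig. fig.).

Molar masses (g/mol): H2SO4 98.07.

146 mol

n(NaOH) = 3.24 × 45100/1000 = 146.1 mol
n(H2SO4) = 9090 / 98.07 = 92.69 mol
n/ν → NaOH: 73.05, H2SO4: 92.69; NaOH is limiting.
n(H2O) = (2/2) × 146.1 = 146.1 mol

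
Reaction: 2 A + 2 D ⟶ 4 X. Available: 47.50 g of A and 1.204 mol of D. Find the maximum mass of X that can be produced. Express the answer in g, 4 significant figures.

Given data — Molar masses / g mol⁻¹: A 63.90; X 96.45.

n(A) = 47.50 / 63.90 = 0.7433 mol
n(D) = 1.204 mol
n/ν → A: 0.3717, D: 0.6020; A is limiting.
n(X) = (4/2) × 0.7433 = 1.487 mol
mass = 1.487 × 96.45 = 143.4 g

143.4 g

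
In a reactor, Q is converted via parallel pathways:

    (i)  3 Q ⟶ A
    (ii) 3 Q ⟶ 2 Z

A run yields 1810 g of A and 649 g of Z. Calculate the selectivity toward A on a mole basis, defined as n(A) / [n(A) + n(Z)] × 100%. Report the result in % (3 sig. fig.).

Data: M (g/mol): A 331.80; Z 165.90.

n(A) = 1810 / 331.80 = 5.455 mol
n(Z) = 649 / 165.90 = 3.912 mol
selectivity = 5.455/(5.455+3.912) × 100 = 58.24 %

58.2 %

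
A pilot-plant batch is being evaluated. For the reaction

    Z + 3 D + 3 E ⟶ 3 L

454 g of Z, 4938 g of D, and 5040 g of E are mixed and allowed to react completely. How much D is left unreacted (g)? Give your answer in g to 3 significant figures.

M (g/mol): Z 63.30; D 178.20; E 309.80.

2040 g

n(Z) = 454.0 / 63.30 = 7.172 mol
n(D) = 4938 / 178.20 = 27.71 mol
n(E) = 5040 / 309.80 = 16.27 mol
n/ν → Z: 7.172, D: 9.237, E: 5.423; E is limiting.
D consumed = (3/3) × 16.27 = 16.27 mol
D remaining = 27.71 − 16.27 = 11.44 mol
mass = 11.44 × 178.20 = 2039 g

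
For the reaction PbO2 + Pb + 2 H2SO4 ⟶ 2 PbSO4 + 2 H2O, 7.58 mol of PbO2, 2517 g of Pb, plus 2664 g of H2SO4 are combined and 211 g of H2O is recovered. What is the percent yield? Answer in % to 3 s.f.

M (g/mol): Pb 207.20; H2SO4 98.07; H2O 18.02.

77.2 %

n(PbO2) = 7.580 mol
n(Pb) = 2517 / 207.20 = 12.15 mol
n(H2SO4) = 2664 / 98.07 = 27.16 mol
n/ν for PbO2 = 7.580/1 = 7.580
n/ν for Pb = 12.15/1 = 12.15
n/ν for H2SO4 = 27.16/2 = 13.58
Smallest n/ν is PbO2 → limiting reagent.
theoretical n(H2O) = (2/1) × 7.580 = 15.16 mol → 273.2 g
% yield = 211 / 273.2 × 100 = 77.23 %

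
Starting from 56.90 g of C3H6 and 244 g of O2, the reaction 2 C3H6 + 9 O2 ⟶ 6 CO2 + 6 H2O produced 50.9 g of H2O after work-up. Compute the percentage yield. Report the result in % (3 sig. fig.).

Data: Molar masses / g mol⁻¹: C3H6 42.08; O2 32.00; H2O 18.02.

n(C3H6) = 56.90 / 42.08 = 1.352 mol
n(O2) = 244.0 / 32.00 = 7.625 mol
n/ν for C3H6 = 1.352/2 = 0.6760
n/ν for O2 = 7.625/9 = 0.8472
Smallest n/ν is C3H6 → limiting reagent.
theoretical n(H2O) = (6/2) × 1.352 = 4.056 mol → 73.09 g
% yield = 50.9 / 73.09 × 100 = 69.64 %

69.6 %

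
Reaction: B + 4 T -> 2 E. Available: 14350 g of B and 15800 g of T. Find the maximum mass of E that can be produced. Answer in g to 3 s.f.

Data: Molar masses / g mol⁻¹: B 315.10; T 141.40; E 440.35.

n(B) = 14350 / 315.10 = 45.54 mol
n(T) = 15800 / 141.40 = 111.7 mol
n/ν → B: 45.54, T: 27.93; T is limiting.
n(E) = (2/4) × 111.7 = 55.85 mol
mass = 55.85 × 440.35 = 24590 g

24600 g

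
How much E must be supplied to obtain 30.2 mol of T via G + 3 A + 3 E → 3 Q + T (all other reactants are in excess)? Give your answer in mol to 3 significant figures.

90.6 mol

n(T) = 30.20 mol
n(E) = (3/1) × 30.20 = 90.60 mol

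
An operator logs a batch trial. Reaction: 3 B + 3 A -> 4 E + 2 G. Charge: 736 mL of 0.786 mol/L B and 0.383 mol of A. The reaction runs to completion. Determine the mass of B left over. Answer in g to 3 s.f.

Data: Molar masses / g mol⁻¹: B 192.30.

n(B) = 0.786 × 736.0/1000 = 0.5785 mol
n(A) = 0.3830 mol
n/ν for B = 0.5785/3 = 0.1928
n/ν for A = 0.3830/3 = 0.1277
Smallest n/ν is A → limiting reagent.
B consumed = (3/3) × 0.3830 = 0.3830 mol
B remaining = 0.5785 − 0.3830 = 0.1955 mol
mass = 0.1955 × 192.30 = 37.59 g

37.6 g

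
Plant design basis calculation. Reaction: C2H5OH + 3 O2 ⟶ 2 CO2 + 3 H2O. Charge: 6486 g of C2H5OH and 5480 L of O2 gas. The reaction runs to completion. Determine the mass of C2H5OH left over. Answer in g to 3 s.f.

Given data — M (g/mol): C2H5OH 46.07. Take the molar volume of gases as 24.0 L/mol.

n(C2H5OH) = 6486 / 46.07 = 140.8 mol
n(O2) = 5480 / 24.0 = 228.3 mol
n/ν → C2H5OH: 140.8, O2: 76.10; O2 is limiting.
C2H5OH consumed = (1/3) × 228.3 = 76.10 mol
C2H5OH remaining = 140.8 − 76.10 = 64.70 mol
mass = 64.70 × 46.07 = 2981 g

2980 g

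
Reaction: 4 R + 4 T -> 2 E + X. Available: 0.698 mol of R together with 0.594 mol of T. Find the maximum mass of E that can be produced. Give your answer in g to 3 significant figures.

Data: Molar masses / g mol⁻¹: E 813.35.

n(R) = 0.6980 mol
n(T) = 0.5940 mol
n/ν for R = 0.6980/4 = 0.1745
n/ν for T = 0.5940/4 = 0.1485
Smallest n/ν is T → limiting reagent.
n(E) = (2/4) × 0.5940 = 0.2970 mol
mass = 0.2970 × 813.35 = 241.6 g

242 g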